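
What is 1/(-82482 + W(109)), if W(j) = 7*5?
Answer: -1/82447 ≈ -1.2129e-5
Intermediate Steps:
W(j) = 35
1/(-82482 + W(109)) = 1/(-82482 + 35) = 1/(-82447) = -1/82447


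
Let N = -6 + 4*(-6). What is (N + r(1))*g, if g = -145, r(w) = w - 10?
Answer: 5655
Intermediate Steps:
r(w) = -10 + w
N = -30 (N = -6 - 24 = -30)
(N + r(1))*g = (-30 + (-10 + 1))*(-145) = (-30 - 9)*(-145) = -39*(-145) = 5655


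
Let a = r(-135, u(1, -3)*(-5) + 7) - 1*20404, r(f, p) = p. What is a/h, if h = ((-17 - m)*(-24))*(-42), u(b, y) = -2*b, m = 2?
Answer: 1073/1008 ≈ 1.0645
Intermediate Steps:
h = -19152 (h = ((-17 - 1*2)*(-24))*(-42) = ((-17 - 2)*(-24))*(-42) = -19*(-24)*(-42) = 456*(-42) = -19152)
a = -20387 (a = (-2*1*(-5) + 7) - 1*20404 = (-2*(-5) + 7) - 20404 = (10 + 7) - 20404 = 17 - 20404 = -20387)
a/h = -20387/(-19152) = -20387*(-1/19152) = 1073/1008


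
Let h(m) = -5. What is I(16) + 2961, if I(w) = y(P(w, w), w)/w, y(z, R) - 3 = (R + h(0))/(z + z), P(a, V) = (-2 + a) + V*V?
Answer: 25584671/8640 ≈ 2961.2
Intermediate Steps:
P(a, V) = -2 + a + V**2 (P(a, V) = (-2 + a) + V**2 = -2 + a + V**2)
y(z, R) = 3 + (-5 + R)/(2*z) (y(z, R) = 3 + (R - 5)/(z + z) = 3 + (-5 + R)/((2*z)) = 3 + (-5 + R)*(1/(2*z)) = 3 + (-5 + R)/(2*z))
I(w) = (-17 + 6*w**2 + 7*w)/(2*w*(-2 + w + w**2)) (I(w) = ((-5 + w + 6*(-2 + w + w**2))/(2*(-2 + w + w**2)))/w = ((-5 + w + (-12 + 6*w + 6*w**2))/(2*(-2 + w + w**2)))/w = ((-17 + 6*w**2 + 7*w)/(2*(-2 + w + w**2)))/w = (-17 + 6*w**2 + 7*w)/(2*w*(-2 + w + w**2)))
I(16) + 2961 = (1/2)*(-17 + 6*16**2 + 7*16)/(16*(-2 + 16 + 16**2)) + 2961 = (1/2)*(1/16)*(-17 + 6*256 + 112)/(-2 + 16 + 256) + 2961 = (1/2)*(1/16)*(-17 + 1536 + 112)/270 + 2961 = (1/2)*(1/16)*(1/270)*1631 + 2961 = 1631/8640 + 2961 = 25584671/8640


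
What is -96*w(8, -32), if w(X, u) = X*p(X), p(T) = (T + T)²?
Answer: -196608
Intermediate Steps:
p(T) = 4*T² (p(T) = (2*T)² = 4*T²)
w(X, u) = 4*X³ (w(X, u) = X*(4*X²) = 4*X³)
-96*w(8, -32) = -384*8³ = -384*512 = -96*2048 = -196608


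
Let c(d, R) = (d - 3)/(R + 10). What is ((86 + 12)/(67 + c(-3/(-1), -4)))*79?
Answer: 7742/67 ≈ 115.55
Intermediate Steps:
c(d, R) = (-3 + d)/(10 + R)
((86 + 12)/(67 + c(-3/(-1), -4)))*79 = ((86 + 12)/(67 + (-3 - 3/(-1))/(10 - 4)))*79 = (98/(67 + (-3 - 3*(-1))/6))*79 = (98/(67 + (-3 + 3)/6))*79 = (98/(67 + (⅙)*0))*79 = (98/(67 + 0))*79 = (98/67)*79 = 7742/67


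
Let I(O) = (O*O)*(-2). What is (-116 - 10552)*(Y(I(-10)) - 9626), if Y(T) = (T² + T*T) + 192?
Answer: -752798088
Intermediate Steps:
I(O) = -2*O² (I(O) = O²*(-2) = -2*O²)
Y(T) = 192 + 2*T² (Y(T) = (T² + T²) + 192 = 2*T² + 192 = 192 + 2*T²)
(-116 - 10552)*(Y(I(-10)) - 9626) = (-116 - 10552)*((192 + 2*(-2*(-10)²)²) - 9626) = -10668*((192 + 2*(-2*100)²) - 9626) = -10668*((192 + 2*(-200)²) - 9626) = -10668*((192 + 2*40000) - 9626) = -10668*((192 + 80000) - 9626) = -10668*(80192 - 9626) = -10668*70566 = -752798088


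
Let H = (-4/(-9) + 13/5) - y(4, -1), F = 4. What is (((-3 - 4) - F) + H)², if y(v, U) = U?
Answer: 97969/2025 ≈ 48.380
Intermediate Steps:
H = 182/45 (H = (-4/(-9) + 13/5) - 1*(-1) = (-4*(-⅑) + 13*(⅕)) + 1 = (4/9 + 13/5) + 1 = 137/45 + 1 = 182/45 ≈ 4.0444)
(((-3 - 4) - F) + H)² = (((-3 - 4) - 1*4) + 182/45)² = ((-7 - 4) + 182/45)² = (-11 + 182/45)² = (-313/45)² = 97969/2025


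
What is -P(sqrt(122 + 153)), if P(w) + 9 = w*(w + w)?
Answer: -541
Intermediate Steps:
P(w) = -9 + 2*w**2 (P(w) = -9 + w*(w + w) = -9 + w*(2*w) = -9 + 2*w**2)
-P(sqrt(122 + 153)) = -(-9 + 2*(sqrt(122 + 153))**2) = -(-9 + 2*(sqrt(275))**2) = -(-9 + 2*(5*sqrt(11))**2) = -(-9 + 2*275) = -(-9 + 550) = -1*541 = -541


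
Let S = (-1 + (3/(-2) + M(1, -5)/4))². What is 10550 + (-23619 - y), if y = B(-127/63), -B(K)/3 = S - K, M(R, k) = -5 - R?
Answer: -273314/21 ≈ -13015.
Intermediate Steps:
S = 16 (S = (-1 + (3/(-2) + (-5 - 1*1)/4))² = (-1 + (3*(-½) + (-5 - 1)*(¼)))² = (-1 + (-3/2 - 6*¼))² = (-1 + (-3/2 - 3/2))² = (-1 - 3)² = (-4)² = 16)
B(K) = -48 + 3*K (B(K) = -3*(16 - K) = -48 + 3*K)
y = -1135/21 (y = -48 + 3*(-127/63) = -48 - 127/21 = -1135/21 ≈ -54.048)
10550 + (-23619 - y) = 10550 + (-23619 - 1*(-1135/21)) = 10550 + (-23619 + 1135/21) = 10550 - 494864/21 = -273314/21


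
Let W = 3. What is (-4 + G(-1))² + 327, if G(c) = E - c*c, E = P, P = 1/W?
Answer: 3139/9 ≈ 348.78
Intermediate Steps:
P = ⅓ (P = 1/3 = ⅓ ≈ 0.33333)
E = ⅓ ≈ 0.33333
G(c) = ⅓ - c² (G(c) = ⅓ - c*c = ⅓ - c²)
(-4 + G(-1))² + 327 = (-4 + (⅓ - 1*(-1)²))² + 327 = (-4 + (⅓ - 1*1))² + 327 = (-4 + (⅓ - 1))² + 327 = (-4 - ⅔)² + 327 = (-14/3)² + 327 = 196/9 + 327 = 3139/9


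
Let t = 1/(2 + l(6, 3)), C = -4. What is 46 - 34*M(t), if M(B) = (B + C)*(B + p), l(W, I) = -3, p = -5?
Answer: -974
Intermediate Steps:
t = -1 (t = 1/(2 - 3) = 1/(-1) = -1)
M(B) = (-5 + B)*(-4 + B) (M(B) = (B - 4)*(B - 5) = (-4 + B)*(-5 + B) = (-5 + B)*(-4 + B))
46 - 34*M(t) = 46 - 34*(20 + (-1)**2 - 9*(-1)) = 46 - 34*(20 + 1 + 9) = 46 - 34*30 = 46 - 1020 = -974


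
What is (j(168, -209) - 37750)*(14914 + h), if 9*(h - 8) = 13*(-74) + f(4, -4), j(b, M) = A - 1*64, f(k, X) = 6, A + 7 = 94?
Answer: -5030593634/9 ≈ -5.5895e+8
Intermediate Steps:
A = 87 (A = -7 + 94 = 87)
j(b, M) = 23 (j(b, M) = 87 - 1*64 = 87 - 64 = 23)
h = -884/9 (h = 8 + (13*(-74) + 6)/9 = 8 + (-962 + 6)/9 = 8 + (⅑)*(-956) = 8 - 956/9 = -884/9 ≈ -98.222)
(j(168, -209) - 37750)*(14914 + h) = (23 - 37750)*(14914 - 884/9) = -37727*133342/9 = -5030593634/9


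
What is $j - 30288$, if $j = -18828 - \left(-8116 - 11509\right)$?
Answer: $-29491$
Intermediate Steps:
$j = 797$ ($j = -18828 - -19625 = -18828 + 19625 = 797$)
$j - 30288 = 797 - 30288 = -29491$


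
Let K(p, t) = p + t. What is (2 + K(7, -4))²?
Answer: 25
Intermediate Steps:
(2 + K(7, -4))² = (2 + (7 - 4))² = (2 + 3)² = 5² = 25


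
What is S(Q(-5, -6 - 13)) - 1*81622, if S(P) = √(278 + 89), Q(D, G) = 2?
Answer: -81622 + √367 ≈ -81603.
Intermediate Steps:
S(P) = √367
S(Q(-5, -6 - 13)) - 1*81622 = √367 - 1*81622 = √367 - 81622 = -81622 + √367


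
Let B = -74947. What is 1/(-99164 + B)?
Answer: -1/174111 ≈ -5.7435e-6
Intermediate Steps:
1/(-99164 + B) = 1/(-99164 - 74947) = 1/(-174111) = -1/174111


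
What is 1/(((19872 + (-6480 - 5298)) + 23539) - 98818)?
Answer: -1/67185 ≈ -1.4884e-5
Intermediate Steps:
1/(((19872 + (-6480 - 5298)) + 23539) - 98818) = 1/(((19872 - 11778) + 23539) - 98818) = 1/((8094 + 23539) - 98818) = 1/(31633 - 98818) = 1/(-67185) = -1/67185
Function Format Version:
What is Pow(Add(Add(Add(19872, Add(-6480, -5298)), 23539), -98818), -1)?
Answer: Rational(-1, 67185) ≈ -1.4884e-5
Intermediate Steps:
Pow(Add(Add(Add(19872, Add(-6480, -5298)), 23539), -98818), -1) = Pow(Add(Add(Add(19872, -11778), 23539), -98818), -1) = Pow(Add(Add(8094, 23539), -98818), -1) = Pow(Add(31633, -98818), -1) = Pow(-67185, -1) = Rational(-1, 67185)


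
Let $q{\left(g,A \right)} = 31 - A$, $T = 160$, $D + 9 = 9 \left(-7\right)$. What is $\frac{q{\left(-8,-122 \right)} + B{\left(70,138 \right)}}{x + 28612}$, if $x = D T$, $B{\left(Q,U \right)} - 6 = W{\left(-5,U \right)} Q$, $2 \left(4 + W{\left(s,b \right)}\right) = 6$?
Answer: $\frac{89}{17092} \approx 0.0052071$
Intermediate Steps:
$D = -72$ ($D = -9 + 9 \left(-7\right) = -9 - 63 = -72$)
$W{\left(s,b \right)} = -1$ ($W{\left(s,b \right)} = -4 + \frac{1}{2} \cdot 6 = -4 + 3 = -1$)
$B{\left(Q,U \right)} = 6 - Q$
$x = -11520$ ($x = \left(-72\right) 160 = -11520$)
$\frac{q{\left(-8,-122 \right)} + B{\left(70,138 \right)}}{x + 28612} = \frac{\left(31 - -122\right) + \left(6 - 70\right)}{-11520 + 28612} = \frac{\left(31 + 122\right) + \left(6 - 70\right)}{17092} = \left(153 - 64\right) \frac{1}{17092} = 89 \cdot \frac{1}{17092} = \frac{89}{17092}$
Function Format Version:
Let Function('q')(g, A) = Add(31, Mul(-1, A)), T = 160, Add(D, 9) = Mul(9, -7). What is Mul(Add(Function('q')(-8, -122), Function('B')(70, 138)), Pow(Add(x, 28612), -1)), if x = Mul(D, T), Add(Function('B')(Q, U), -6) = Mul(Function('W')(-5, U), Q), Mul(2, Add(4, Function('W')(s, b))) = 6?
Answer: Rational(89, 17092) ≈ 0.0052071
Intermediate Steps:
D = -72 (D = Add(-9, Mul(9, -7)) = Add(-9, -63) = -72)
Function('W')(s, b) = -1 (Function('W')(s, b) = Add(-4, Mul(Rational(1, 2), 6)) = Add(-4, 3) = -1)
Function('B')(Q, U) = Add(6, Mul(-1, Q))
x = -11520 (x = Mul(-72, 160) = -11520)
Mul(Add(Function('q')(-8, -122), Function('B')(70, 138)), Pow(Add(x, 28612), -1)) = Mul(Add(Add(31, Mul(-1, -122)), Add(6, Mul(-1, 70))), Pow(Add(-11520, 28612), -1)) = Mul(Add(Add(31, 122), Add(6, -70)), Pow(17092, -1)) = Mul(Add(153, -64), Rational(1, 17092)) = Mul(89, Rational(1, 17092)) = Rational(89, 17092)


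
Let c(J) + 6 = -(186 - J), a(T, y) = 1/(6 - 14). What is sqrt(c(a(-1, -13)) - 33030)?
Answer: I*sqrt(531554)/4 ≈ 182.27*I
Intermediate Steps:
a(T, y) = -1/8 (a(T, y) = 1/(-8) = -1/8)
c(J) = -192 + J (c(J) = -6 - (186 - J) = -6 + (-186 + J) = -192 + J)
sqrt(c(a(-1, -13)) - 33030) = sqrt((-192 - 1/8) - 33030) = sqrt(-1537/8 - 33030) = sqrt(-265777/8) = I*sqrt(531554)/4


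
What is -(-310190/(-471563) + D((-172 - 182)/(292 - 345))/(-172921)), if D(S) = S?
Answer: -2842666411168/4321786712719 ≈ -0.65775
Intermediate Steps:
-(-310190/(-471563) + D((-172 - 182)/(292 - 345))/(-172921)) = -(-310190/(-471563) + ((-172 - 182)/(292 - 345))/(-172921)) = -(-310190*(-1/471563) - 354/(-53)*(-1/172921)) = -(310190/471563 - 354*(-1/53)*(-1/172921)) = -(310190/471563 + (354/53)*(-1/172921)) = -(310190/471563 - 354/9164813) = -1*2842666411168/4321786712719 = -2842666411168/4321786712719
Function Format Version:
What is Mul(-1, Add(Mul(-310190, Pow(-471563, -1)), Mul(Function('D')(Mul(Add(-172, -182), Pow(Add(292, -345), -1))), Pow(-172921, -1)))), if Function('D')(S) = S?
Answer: Rational(-2842666411168, 4321786712719) ≈ -0.65775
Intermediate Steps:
Mul(-1, Add(Mul(-310190, Pow(-471563, -1)), Mul(Function('D')(Mul(Add(-172, -182), Pow(Add(292, -345), -1))), Pow(-172921, -1)))) = Mul(-1, Add(Mul(-310190, Pow(-471563, -1)), Mul(Mul(Add(-172, -182), Pow(Add(292, -345), -1)), Pow(-172921, -1)))) = Mul(-1, Add(Mul(-310190, Rational(-1, 471563)), Mul(Mul(-354, Pow(-53, -1)), Rational(-1, 172921)))) = Mul(-1, Add(Rational(310190, 471563), Mul(Mul(-354, Rational(-1, 53)), Rational(-1, 172921)))) = Mul(-1, Add(Rational(310190, 471563), Mul(Rational(354, 53), Rational(-1, 172921)))) = Mul(-1, Add(Rational(310190, 471563), Rational(-354, 9164813))) = Mul(-1, Rational(2842666411168, 4321786712719)) = Rational(-2842666411168, 4321786712719)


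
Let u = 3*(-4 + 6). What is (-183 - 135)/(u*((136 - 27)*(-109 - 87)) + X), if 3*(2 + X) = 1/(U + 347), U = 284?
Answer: 601974/242656097 ≈ 0.0024808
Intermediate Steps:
u = 6 (u = 3*2 = 6)
X = -3785/1893 (X = -2 + 1/(3*(284 + 347)) = -2 + (1/3)/631 = -2 + (1/3)*(1/631) = -2 + 1/1893 = -3785/1893 ≈ -1.9995)
(-183 - 135)/(u*((136 - 27)*(-109 - 87)) + X) = (-183 - 135)/(6*((136 - 27)*(-109 - 87)) - 3785/1893) = -318/(6*(109*(-196)) - 3785/1893) = -318/(6*(-21364) - 3785/1893) = -318/(-128184 - 3785/1893) = -318/(-242656097/1893) = -318*(-1893/242656097) = 601974/242656097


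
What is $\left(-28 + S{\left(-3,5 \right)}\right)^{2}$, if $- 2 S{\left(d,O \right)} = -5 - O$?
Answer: $529$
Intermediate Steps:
$S{\left(d,O \right)} = \frac{5}{2} + \frac{O}{2}$ ($S{\left(d,O \right)} = - \frac{-5 - O}{2} = \frac{5}{2} + \frac{O}{2}$)
$\left(-28 + S{\left(-3,5 \right)}\right)^{2} = \left(-28 + \left(\frac{5}{2} + \frac{1}{2} \cdot 5\right)\right)^{2} = \left(-28 + \left(\frac{5}{2} + \frac{5}{2}\right)\right)^{2} = \left(-28 + 5\right)^{2} = \left(-23\right)^{2} = 529$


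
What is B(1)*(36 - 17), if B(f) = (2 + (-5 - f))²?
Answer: 304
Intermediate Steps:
B(f) = (-3 - f)²
B(1)*(36 - 17) = (3 + 1)²*(36 - 17) = 4²*19 = 16*19 = 304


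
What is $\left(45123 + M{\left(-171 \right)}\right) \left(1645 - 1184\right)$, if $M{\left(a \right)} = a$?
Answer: $20722872$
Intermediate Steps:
$\left(45123 + M{\left(-171 \right)}\right) \left(1645 - 1184\right) = \left(45123 - 171\right) \left(1645 - 1184\right) = 44952 \cdot 461 = 20722872$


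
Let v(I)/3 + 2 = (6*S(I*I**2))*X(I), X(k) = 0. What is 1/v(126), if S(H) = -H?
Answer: -1/6 ≈ -0.16667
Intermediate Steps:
v(I) = -6 (v(I) = -6 + 3*((6*(-I*I**2))*0) = -6 + 3*((6*(-I**3))*0) = -6 + 3*(-6*I**3*0) = -6 + 3*0 = -6 + 0 = -6)
1/v(126) = 1/(-6) = -1/6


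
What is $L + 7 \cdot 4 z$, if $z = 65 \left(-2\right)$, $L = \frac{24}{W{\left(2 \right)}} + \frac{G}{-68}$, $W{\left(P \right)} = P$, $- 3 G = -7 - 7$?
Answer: $- \frac{370063}{102} \approx -3628.1$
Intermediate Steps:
$G = \frac{14}{3}$ ($G = - \frac{-7 - 7}{3} = \left(- \frac{1}{3}\right) \left(-14\right) = \frac{14}{3} \approx 4.6667$)
$L = \frac{1217}{102}$ ($L = \frac{24}{2} + \frac{14}{3 \left(-68\right)} = 24 \cdot \frac{1}{2} + \frac{14}{3} \left(- \frac{1}{68}\right) = 12 - \frac{7}{102} = \frac{1217}{102} \approx 11.931$)
$z = -130$
$L + 7 \cdot 4 z = \frac{1217}{102} + 7 \cdot 4 \left(-130\right) = \frac{1217}{102} + 28 \left(-130\right) = \frac{1217}{102} - 3640 = - \frac{370063}{102}$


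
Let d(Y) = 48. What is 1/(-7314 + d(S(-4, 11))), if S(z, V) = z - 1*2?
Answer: -1/7266 ≈ -0.00013763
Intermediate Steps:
S(z, V) = -2 + z (S(z, V) = z - 2 = -2 + z)
1/(-7314 + d(S(-4, 11))) = 1/(-7314 + 48) = 1/(-7266) = -1/7266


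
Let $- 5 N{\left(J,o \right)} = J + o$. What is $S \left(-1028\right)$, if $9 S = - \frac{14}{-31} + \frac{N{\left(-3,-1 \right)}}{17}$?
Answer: $- \frac{150088}{2635} \approx -56.959$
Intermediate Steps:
$N{\left(J,o \right)} = - \frac{J}{5} - \frac{o}{5}$ ($N{\left(J,o \right)} = - \frac{J + o}{5} = - \frac{J}{5} - \frac{o}{5}$)
$S = \frac{146}{2635}$ ($S = \frac{- \frac{14}{-31} + \frac{\left(- \frac{1}{5}\right) \left(-3\right) - - \frac{1}{5}}{17}}{9} = \frac{\left(-14\right) \left(- \frac{1}{31}\right) + \left(\frac{3}{5} + \frac{1}{5}\right) \frac{1}{17}}{9} = \frac{\frac{14}{31} + \frac{4}{5} \cdot \frac{1}{17}}{9} = \frac{\frac{14}{31} + \frac{4}{85}}{9} = \frac{1}{9} \cdot \frac{1314}{2635} = \frac{146}{2635} \approx 0.055408$)
$S \left(-1028\right) = \frac{146}{2635} \left(-1028\right) = - \frac{150088}{2635}$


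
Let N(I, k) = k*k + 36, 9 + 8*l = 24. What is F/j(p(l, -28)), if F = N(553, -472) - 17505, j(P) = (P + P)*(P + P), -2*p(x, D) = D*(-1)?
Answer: 205315/784 ≈ 261.88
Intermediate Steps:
l = 15/8 (l = -9/8 + (⅛)*24 = -9/8 + 3 = 15/8 ≈ 1.8750)
N(I, k) = 36 + k² (N(I, k) = k² + 36 = 36 + k²)
p(x, D) = D/2 (p(x, D) = -D*(-1)/2 = -(-1)*D/2 = D/2)
j(P) = 4*P² (j(P) = (2*P)*(2*P) = 4*P²)
F = 205315 (F = (36 + (-472)²) - 17505 = (36 + 222784) - 17505 = 222820 - 17505 = 205315)
F/j(p(l, -28)) = 205315/((4*((½)*(-28))²)) = 205315/((4*(-14)²)) = 205315/((4*196)) = 205315/784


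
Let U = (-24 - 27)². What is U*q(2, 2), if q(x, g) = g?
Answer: 5202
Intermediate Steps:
U = 2601 (U = (-51)² = 2601)
U*q(2, 2) = 2601*2 = 5202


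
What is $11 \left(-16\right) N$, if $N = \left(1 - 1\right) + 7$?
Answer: $-1232$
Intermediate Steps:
$N = 7$ ($N = 0 + 7 = 7$)
$11 \left(-16\right) N = 11 \left(-16\right) 7 = \left(-176\right) 7 = -1232$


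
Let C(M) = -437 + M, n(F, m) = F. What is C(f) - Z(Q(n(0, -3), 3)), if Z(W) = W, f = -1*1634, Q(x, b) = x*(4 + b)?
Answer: -2071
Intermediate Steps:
f = -1634
C(f) - Z(Q(n(0, -3), 3)) = (-437 - 1634) - 0*(4 + 3) = -2071 - 0*7 = -2071 - 1*0 = -2071 + 0 = -2071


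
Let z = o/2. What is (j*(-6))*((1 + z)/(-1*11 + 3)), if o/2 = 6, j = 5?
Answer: 105/4 ≈ 26.250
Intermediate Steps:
o = 12 (o = 2*6 = 12)
z = 6 (z = 12/2 = 12*(½) = 6)
(j*(-6))*((1 + z)/(-1*11 + 3)) = (5*(-6))*((1 + 6)/(-1*11 + 3)) = -210/(-11 + 3) = -210/(-8) = -210*(-1)/8 = -30*(-7/8) = 105/4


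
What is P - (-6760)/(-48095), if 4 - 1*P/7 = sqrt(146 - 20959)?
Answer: 267980/9619 - 7*I*sqrt(20813) ≈ 27.859 - 1009.9*I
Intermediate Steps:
P = 28 - 7*I*sqrt(20813) (P = 28 - 7*sqrt(146 - 20959) = 28 - 7*I*sqrt(20813) ≈ 28.0 - 1009.9*I)
P - (-6760)/(-48095) = (28 - 7*I*sqrt(20813)) - (-6760)/(-48095) = (28 - 7*I*sqrt(20813)) - (-6760)*(-1)/48095 = (28 - 7*I*sqrt(20813)) - 1*1352/9619 = (28 - 7*I*sqrt(20813)) - 1352/9619 = 267980/9619 - 7*I*sqrt(20813)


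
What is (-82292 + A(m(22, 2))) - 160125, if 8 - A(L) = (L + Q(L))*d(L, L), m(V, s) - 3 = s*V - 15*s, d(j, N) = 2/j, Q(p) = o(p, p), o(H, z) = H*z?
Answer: -242445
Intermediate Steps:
Q(p) = p**2 (Q(p) = p*p = p**2)
m(V, s) = 3 - 15*s + V*s (m(V, s) = 3 + (s*V - 15*s) = 3 + (V*s - 15*s) = 3 + (-15*s + V*s) = 3 - 15*s + V*s)
A(L) = 8 - 2*(L + L**2)/L (A(L) = 8 - (L + L**2)*2/L = 8 - 2*(L + L**2)/L)
(-82292 + A(m(22, 2))) - 160125 = (-82292 + (6 - 2*(3 - 15*2 + 22*2))) - 160125 = (-82292 + (6 - 2*(3 - 30 + 44))) - 160125 = (-82292 + (6 - 2*17)) - 160125 = (-82292 + (6 - 34)) - 160125 = (-82292 - 28) - 160125 = -82320 - 160125 = -242445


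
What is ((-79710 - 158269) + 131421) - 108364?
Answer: -214922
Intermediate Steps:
((-79710 - 158269) + 131421) - 108364 = (-237979 + 131421) - 108364 = -106558 - 108364 = -214922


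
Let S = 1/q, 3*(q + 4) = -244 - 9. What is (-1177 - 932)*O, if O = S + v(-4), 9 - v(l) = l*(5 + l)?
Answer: -7259178/265 ≈ -27393.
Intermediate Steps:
v(l) = 9 - l*(5 + l)
q = -265/3 (q = -4 + (-244 - 9)/3 = -4 + (1/3)*(-253) = -4 - 253/3 = -265/3 ≈ -88.333)
S = -3/265 (S = 1/(-265/3) = -3/265 ≈ -0.011321)
O = 3442/265 (O = -3/265 + (9 - 1*(-4)**2 - 5*(-4)) = -3/265 + (9 - 1*16 + 20) = -3/265 + (9 - 16 + 20) = -3/265 + 13 = 3442/265 ≈ 12.989)
(-1177 - 932)*O = (-1177 - 932)*(3442/265) = -2109*3442/265 = -7259178/265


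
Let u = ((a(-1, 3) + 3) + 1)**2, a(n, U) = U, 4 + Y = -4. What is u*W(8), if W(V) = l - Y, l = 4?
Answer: 588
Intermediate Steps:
Y = -8 (Y = -4 - 4 = -8)
W(V) = 12 (W(V) = 4 - 1*(-8) = 4 + 8 = 12)
u = 49 (u = ((3 + 3) + 1)**2 = (6 + 1)**2 = 7**2 = 49)
u*W(8) = 49*12 = 588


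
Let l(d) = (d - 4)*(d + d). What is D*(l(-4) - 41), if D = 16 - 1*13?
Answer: 69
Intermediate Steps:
l(d) = 2*d*(-4 + d) (l(d) = (-4 + d)*(2*d) = 2*d*(-4 + d))
D = 3 (D = 16 - 13 = 3)
D*(l(-4) - 41) = 3*(2*(-4)*(-4 - 4) - 41) = 3*(2*(-4)*(-8) - 41) = 3*(64 - 41) = 3*23 = 69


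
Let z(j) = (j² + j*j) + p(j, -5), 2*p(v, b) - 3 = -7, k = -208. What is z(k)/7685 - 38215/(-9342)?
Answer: 1102008167/71793270 ≈ 15.350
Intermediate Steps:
p(v, b) = -2 (p(v, b) = 3/2 + (½)*(-7) = 3/2 - 7/2 = -2)
z(j) = -2 + 2*j² (z(j) = (j² + j*j) - 2 = (j² + j²) - 2 = 2*j² - 2 = -2 + 2*j²)
z(k)/7685 - 38215/(-9342) = (-2 + 2*(-208)²)/7685 - 38215/(-9342) = (-2 + 2*43264)*(1/7685) - 38215*(-1/9342) = (-2 + 86528)*(1/7685) + 38215/9342 = 86526*(1/7685) + 38215/9342 = 86526/7685 + 38215/9342 = 1102008167/71793270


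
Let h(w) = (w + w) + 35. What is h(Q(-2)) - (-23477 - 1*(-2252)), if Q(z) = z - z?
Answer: 21260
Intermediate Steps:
Q(z) = 0
h(w) = 35 + 2*w (h(w) = 2*w + 35 = 35 + 2*w)
h(Q(-2)) - (-23477 - 1*(-2252)) = (35 + 2*0) - (-23477 - 1*(-2252)) = (35 + 0) - (-23477 + 2252) = 35 - 1*(-21225) = 35 + 21225 = 21260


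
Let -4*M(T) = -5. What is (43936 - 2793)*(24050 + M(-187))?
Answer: 3958162315/4 ≈ 9.8954e+8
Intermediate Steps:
M(T) = 5/4 (M(T) = -¼*(-5) = 5/4)
(43936 - 2793)*(24050 + M(-187)) = (43936 - 2793)*(24050 + 5/4) = 41143*(96205/4) = 3958162315/4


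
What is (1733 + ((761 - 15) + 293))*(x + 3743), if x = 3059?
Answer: 18855144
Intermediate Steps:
(1733 + ((761 - 15) + 293))*(x + 3743) = (1733 + ((761 - 15) + 293))*(3059 + 3743) = (1733 + (746 + 293))*6802 = (1733 + 1039)*6802 = 2772*6802 = 18855144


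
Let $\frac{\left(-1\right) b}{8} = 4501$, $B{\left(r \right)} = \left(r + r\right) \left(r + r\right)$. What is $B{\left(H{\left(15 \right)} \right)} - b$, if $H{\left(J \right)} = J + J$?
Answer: $39608$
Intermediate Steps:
$H{\left(J \right)} = 2 J$
$B{\left(r \right)} = 4 r^{2}$ ($B{\left(r \right)} = 2 r 2 r = 4 r^{2}$)
$b = -36008$ ($b = \left(-8\right) 4501 = -36008$)
$B{\left(H{\left(15 \right)} \right)} - b = 4 \left(2 \cdot 15\right)^{2} - -36008 = 4 \cdot 30^{2} + 36008 = 4 \cdot 900 + 36008 = 3600 + 36008 = 39608$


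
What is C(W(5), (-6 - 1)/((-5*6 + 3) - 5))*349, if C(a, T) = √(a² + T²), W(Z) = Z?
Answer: 349*√25649/32 ≈ 1746.7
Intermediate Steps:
C(a, T) = √(T² + a²)
C(W(5), (-6 - 1)/((-5*6 + 3) - 5))*349 = √(((-6 - 1)/((-5*6 + 3) - 5))² + 5²)*349 = √((-7/((-30 + 3) - 5))² + 25)*349 = √((-7/(-27 - 5))² + 25)*349 = √((-7/(-32))² + 25)*349 = √((-7*(-1/32))² + 25)*349 = √((7/32)² + 25)*349 = √(49/1024 + 25)*349 = √(25649/1024)*349 = (√25649/32)*349 = 349*√25649/32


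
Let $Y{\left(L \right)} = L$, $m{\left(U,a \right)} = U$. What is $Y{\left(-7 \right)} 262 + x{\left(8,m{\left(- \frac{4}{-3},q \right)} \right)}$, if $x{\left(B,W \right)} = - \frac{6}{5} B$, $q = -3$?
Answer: $- \frac{9218}{5} \approx -1843.6$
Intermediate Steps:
$x{\left(B,W \right)} = - \frac{6 B}{5}$ ($x{\left(B,W \right)} = \left(-6\right) \frac{1}{5} B = - \frac{6 B}{5}$)
$Y{\left(-7 \right)} 262 + x{\left(8,m{\left(- \frac{4}{-3},q \right)} \right)} = \left(-7\right) 262 - \frac{48}{5} = -1834 - \frac{48}{5} = - \frac{9218}{5}$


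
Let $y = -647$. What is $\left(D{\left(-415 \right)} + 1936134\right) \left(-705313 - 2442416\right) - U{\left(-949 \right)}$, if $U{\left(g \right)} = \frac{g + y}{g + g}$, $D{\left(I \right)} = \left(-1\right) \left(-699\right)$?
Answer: $- \frac{5785697506742691}{949} \approx -6.0966 \cdot 10^{12}$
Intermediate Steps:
$D{\left(I \right)} = 699$
$U{\left(g \right)} = \frac{-647 + g}{2 g}$ ($U{\left(g \right)} = \frac{g - 647}{g + g} = \frac{-647 + g}{2 g}$)
$\left(D{\left(-415 \right)} + 1936134\right) \left(-705313 - 2442416\right) - U{\left(-949 \right)} = \left(699 + 1936134\right) \left(-705313 - 2442416\right) - \frac{-647 - 949}{2 \left(-949\right)} = 1936833 \left(-3147729\right) - \frac{1}{2} \left(- \frac{1}{949}\right) \left(-1596\right) = -6096625402257 - \frac{798}{949} = - \frac{5785697506742691}{949}$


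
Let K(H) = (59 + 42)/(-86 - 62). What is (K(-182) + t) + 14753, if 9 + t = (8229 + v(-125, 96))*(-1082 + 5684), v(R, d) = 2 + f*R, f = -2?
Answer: 5778557187/148 ≈ 3.9044e+7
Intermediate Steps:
K(H) = -101/148 (K(H) = 101/(-148) = 101*(-1/148) = -101/148)
v(R, d) = 2 - 2*R
t = 39029553 (t = -9 + (8229 + (2 - 2*(-125)))*(-1082 + 5684) = -9 + (8229 + (2 + 250))*4602 = -9 + (8229 + 252)*4602 = -9 + 8481*4602 = -9 + 39029562 = 39029553)
(K(-182) + t) + 14753 = (-101/148 + 39029553) + 14753 = 5776373743/148 + 14753 = 5778557187/148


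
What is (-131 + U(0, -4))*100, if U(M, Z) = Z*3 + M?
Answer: -14300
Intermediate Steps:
U(M, Z) = M + 3*Z (U(M, Z) = 3*Z + M = M + 3*Z)
(-131 + U(0, -4))*100 = (-131 + (0 + 3*(-4)))*100 = (-131 + (0 - 12))*100 = (-131 - 12)*100 = -143*100 = -14300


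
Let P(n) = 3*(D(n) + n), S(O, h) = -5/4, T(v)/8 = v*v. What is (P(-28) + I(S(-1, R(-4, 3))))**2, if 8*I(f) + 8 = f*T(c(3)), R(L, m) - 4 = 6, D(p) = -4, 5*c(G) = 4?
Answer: 239121/25 ≈ 9564.8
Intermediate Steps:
c(G) = 4/5 (c(G) = (1/5)*4 = 4/5)
R(L, m) = 10 (R(L, m) = 4 + 6 = 10)
T(v) = 8*v**2 (T(v) = 8*(v*v) = 8*v**2)
S(O, h) = -5/4 (S(O, h) = -5*1/4 = -5/4)
I(f) = -1 + 16*f/25 (I(f) = -1 + (f*(8*(4/5)**2))/8 = -1 + (f*(8*(16/25)))/8 = -1 + (f*(128/25))/8 = -1 + (128*f/25)/8 = -1 + 16*f/25)
P(n) = -12 + 3*n (P(n) = 3*(-4 + n) = -12 + 3*n)
(P(-28) + I(S(-1, R(-4, 3))))**2 = ((-12 + 3*(-28)) + (-1 + (16/25)*(-5/4)))**2 = ((-12 - 84) + (-1 - 4/5))**2 = (-96 - 9/5)**2 = (-489/5)**2 = 239121/25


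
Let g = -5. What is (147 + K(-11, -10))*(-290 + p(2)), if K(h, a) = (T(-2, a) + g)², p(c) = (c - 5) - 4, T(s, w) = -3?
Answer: -62667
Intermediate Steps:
p(c) = -9 + c (p(c) = (-5 + c) - 4 = -9 + c)
K(h, a) = 64 (K(h, a) = (-3 - 5)² = (-8)² = 64)
(147 + K(-11, -10))*(-290 + p(2)) = (147 + 64)*(-290 + (-9 + 2)) = 211*(-290 - 7) = 211*(-297) = -62667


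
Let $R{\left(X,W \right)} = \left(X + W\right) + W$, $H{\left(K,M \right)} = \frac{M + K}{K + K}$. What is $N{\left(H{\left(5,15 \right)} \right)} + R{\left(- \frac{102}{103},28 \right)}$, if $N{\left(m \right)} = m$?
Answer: $\frac{5872}{103} \approx 57.01$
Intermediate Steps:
$H{\left(K,M \right)} = \frac{K + M}{2 K}$
$R{\left(X,W \right)} = X + 2 W$ ($R{\left(X,W \right)} = \left(W + X\right) + W = X + 2 W$)
$N{\left(H{\left(5,15 \right)} \right)} + R{\left(- \frac{102}{103},28 \right)} = \frac{5 + 15}{2 \cdot 5} + \left(- \frac{102}{103} + 2 \cdot 28\right) = \frac{1}{2} \cdot \frac{1}{5} \cdot 20 + \left(\left(-102\right) \frac{1}{103} + 56\right) = 2 + \left(- \frac{102}{103} + 56\right) = 2 + \frac{5666}{103} = \frac{5872}{103}$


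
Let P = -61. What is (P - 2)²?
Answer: 3969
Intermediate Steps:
(P - 2)² = (-61 - 2)² = (-63)² = 3969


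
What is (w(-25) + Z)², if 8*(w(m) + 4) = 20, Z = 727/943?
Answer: 1890625/3556996 ≈ 0.53152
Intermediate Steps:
Z = 727/943 (Z = 727*(1/943) = 727/943 ≈ 0.77094)
w(m) = -3/2 (w(m) = -4 + (⅛)*20 = -4 + 5/2 = -3/2)
(w(-25) + Z)² = (-3/2 + 727/943)² = (-1375/1886)² = 1890625/3556996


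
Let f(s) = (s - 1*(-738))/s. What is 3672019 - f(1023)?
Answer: 1252157892/341 ≈ 3.6720e+6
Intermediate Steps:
f(s) = (738 + s)/s (f(s) = (s + 738)/s = (738 + s)/s)
3672019 - f(1023) = 3672019 - (738 + 1023)/1023 = 3672019 - 1761/1023 = 3672019 - 1*587/341 = 3672019 - 587/341 = 1252157892/341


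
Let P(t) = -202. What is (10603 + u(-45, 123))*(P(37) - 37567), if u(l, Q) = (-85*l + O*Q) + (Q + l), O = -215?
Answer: 450924091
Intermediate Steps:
u(l, Q) = -214*Q - 84*l (u(l, Q) = (-85*l - 215*Q) + (Q + l) = (-215*Q - 85*l) + (Q + l) = -214*Q - 84*l)
(10603 + u(-45, 123))*(P(37) - 37567) = (10603 + (-214*123 - 84*(-45)))*(-202 - 37567) = (10603 + (-26322 + 3780))*(-37769) = (10603 - 22542)*(-37769) = -11939*(-37769) = 450924091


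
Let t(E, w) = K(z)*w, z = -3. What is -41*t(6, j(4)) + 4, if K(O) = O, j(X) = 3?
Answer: 373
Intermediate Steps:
t(E, w) = -3*w
-41*t(6, j(4)) + 4 = -(-123)*3 + 4 = -41*(-9) + 4 = 369 + 4 = 373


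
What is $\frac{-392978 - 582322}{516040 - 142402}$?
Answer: $- \frac{162550}{62273} \approx -2.6103$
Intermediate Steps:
$\frac{-392978 - 582322}{516040 - 142402} = - \frac{975300}{373638} = \left(-975300\right) \frac{1}{373638} = - \frac{162550}{62273}$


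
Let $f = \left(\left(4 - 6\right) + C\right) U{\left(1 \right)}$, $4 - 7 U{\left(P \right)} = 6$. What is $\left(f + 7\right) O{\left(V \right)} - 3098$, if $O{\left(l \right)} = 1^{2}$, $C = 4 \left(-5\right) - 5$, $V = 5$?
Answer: $- \frac{21583}{7} \approx -3083.3$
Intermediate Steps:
$U{\left(P \right)} = - \frac{2}{7}$ ($U{\left(P \right)} = \frac{4}{7} - \frac{6}{7} = - \frac{2}{7}$)
$C = -25$ ($C = -20 - 5 = -25$)
$O{\left(l \right)} = 1$
$f = \frac{54}{7}$ ($f = \left(\left(4 - 6\right) - 25\right) \left(- \frac{2}{7}\right) = \left(-2 - 25\right) \left(- \frac{2}{7}\right) = \left(-27\right) \left(- \frac{2}{7}\right) = \frac{54}{7} \approx 7.7143$)
$\left(f + 7\right) O{\left(V \right)} - 3098 = \left(\frac{54}{7} + 7\right) 1 - 3098 = \frac{103}{7} \cdot 1 - 3098 = \frac{103}{7} - 3098 = - \frac{21583}{7}$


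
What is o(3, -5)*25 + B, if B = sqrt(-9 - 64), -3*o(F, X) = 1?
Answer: -25/3 + I*sqrt(73) ≈ -8.3333 + 8.544*I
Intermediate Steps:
o(F, X) = -1/3 (o(F, X) = -1/3*1 = -1/3)
B = I*sqrt(73) (B = sqrt(-73) = I*sqrt(73) ≈ 8.544*I)
o(3, -5)*25 + B = -1/3*25 + I*sqrt(73) = -25/3 + I*sqrt(73)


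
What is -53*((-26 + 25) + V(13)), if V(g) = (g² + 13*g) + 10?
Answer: -18391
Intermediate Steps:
V(g) = 10 + g² + 13*g
-53*((-26 + 25) + V(13)) = -53*((-26 + 25) + (10 + 13² + 13*13)) = -53*(-1 + (10 + 169 + 169)) = -53*(-1 + 348) = -53*347 = -18391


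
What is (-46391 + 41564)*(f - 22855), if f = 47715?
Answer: -119999220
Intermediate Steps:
(-46391 + 41564)*(f - 22855) = (-46391 + 41564)*(47715 - 22855) = -4827*24860 = -119999220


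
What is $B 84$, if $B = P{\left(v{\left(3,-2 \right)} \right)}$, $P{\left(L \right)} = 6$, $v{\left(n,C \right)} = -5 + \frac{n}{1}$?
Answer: $504$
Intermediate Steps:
$v{\left(n,C \right)} = -5 + n$ ($v{\left(n,C \right)} = -5 + n 1 = -5 + n$)
$B = 6$
$B 84 = 6 \cdot 84 = 504$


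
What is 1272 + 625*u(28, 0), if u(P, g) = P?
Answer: 18772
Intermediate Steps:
1272 + 625*u(28, 0) = 1272 + 625*28 = 1272 + 17500 = 18772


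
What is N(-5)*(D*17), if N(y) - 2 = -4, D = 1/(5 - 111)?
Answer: 17/53 ≈ 0.32075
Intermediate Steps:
D = -1/106 (D = 1/(-106) = -1/106 ≈ -0.0094340)
N(y) = -2 (N(y) = 2 - 4 = -2)
N(-5)*(D*17) = -(-1)*17/53 = -2*(-17/106) = 17/53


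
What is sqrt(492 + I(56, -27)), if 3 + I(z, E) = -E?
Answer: 2*sqrt(129) ≈ 22.716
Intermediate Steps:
I(z, E) = -3 - E
sqrt(492 + I(56, -27)) = sqrt(492 + (-3 - 1*(-27))) = sqrt(492 + (-3 + 27)) = sqrt(492 + 24) = sqrt(516) = 2*sqrt(129)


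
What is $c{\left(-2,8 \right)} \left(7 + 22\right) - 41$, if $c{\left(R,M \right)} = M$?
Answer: $191$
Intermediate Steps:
$c{\left(-2,8 \right)} \left(7 + 22\right) - 41 = 8 \left(7 + 22\right) - 41 = 8 \cdot 29 - 41 = 232 - 41 = 191$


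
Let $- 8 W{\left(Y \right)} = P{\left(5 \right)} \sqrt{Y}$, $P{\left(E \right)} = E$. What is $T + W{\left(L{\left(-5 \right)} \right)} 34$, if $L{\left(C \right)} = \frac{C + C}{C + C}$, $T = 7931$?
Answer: $\frac{31639}{4} \approx 7909.8$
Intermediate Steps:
$L{\left(C \right)} = 1$ ($L{\left(C \right)} = \frac{2 C}{2 C} = 2 C \frac{1}{2 C} = 1$)
$W{\left(Y \right)} = - \frac{5 \sqrt{Y}}{8}$
$T + W{\left(L{\left(-5 \right)} \right)} 34 = 7931 + - \frac{5 \sqrt{1}}{8} \cdot 34 = 7931 + \left(- \frac{5}{8}\right) 1 \cdot 34 = 7931 - \frac{85}{4} = \frac{31639}{4}$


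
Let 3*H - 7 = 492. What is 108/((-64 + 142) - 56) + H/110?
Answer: 2119/330 ≈ 6.4212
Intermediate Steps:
H = 499/3 (H = 7/3 + (⅓)*492 = 7/3 + 164 = 499/3 ≈ 166.33)
108/((-64 + 142) - 56) + H/110 = 108/((-64 + 142) - 56) + (499/3)/110 = 108/(78 - 56) + (499/3)*(1/110) = 108/22 + 499/330 = 108*(1/22) + 499/330 = 54/11 + 499/330 = 2119/330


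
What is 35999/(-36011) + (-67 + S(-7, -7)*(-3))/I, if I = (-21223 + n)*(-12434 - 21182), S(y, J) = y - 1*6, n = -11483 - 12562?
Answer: -13695181611805/13699746546992 ≈ -0.99967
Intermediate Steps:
n = -24045
S(y, J) = -6 + y (S(y, J) = y - 6 = -6 + y)
I = 1521729088 (I = (-21223 - 24045)*(-12434 - 21182) = -45268*(-33616) = 1521729088)
35999/(-36011) + (-67 + S(-7, -7)*(-3))/I = 35999/(-36011) + (-67 + (-6 - 7)*(-3))/1521729088 = 35999*(-1/36011) + (-67 - 13*(-3))*(1/1521729088) = -35999/36011 + (-67 + 39)*(1/1521729088) = -35999/36011 - 28*1/1521729088 = -35999/36011 - 7/380432272 = -13695181611805/13699746546992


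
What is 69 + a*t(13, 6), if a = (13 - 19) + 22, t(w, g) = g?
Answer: 165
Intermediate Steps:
a = 16 (a = -6 + 22 = 16)
69 + a*t(13, 6) = 69 + 16*6 = 69 + 96 = 165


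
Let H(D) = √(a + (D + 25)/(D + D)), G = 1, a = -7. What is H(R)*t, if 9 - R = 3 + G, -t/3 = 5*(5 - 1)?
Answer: -120*I ≈ -120.0*I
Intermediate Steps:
t = -60 (t = -15*(5 - 1) = -15*4 = -3*20 = -60)
R = 5 (R = 9 - (3 + 1) = 9 - 1*4 = 9 - 4 = 5)
H(D) = √(-7 + (25 + D)/(2*D)) (H(D) = √(-7 + (D + 25)/(D + D)) = √(-7 + (25 + D)/((2*D))) = √(-7 + (25 + D)*(1/(2*D))) = √(-7 + (25 + D)/(2*D)))
H(R)*t = (√(-26 + 50/5)/2)*(-60) = (√(-26 + 50*(⅕))/2)*(-60) = (√(-26 + 10)/2)*(-60) = (√(-16)/2)*(-60) = ((4*I)/2)*(-60) = (2*I)*(-60) = -120*I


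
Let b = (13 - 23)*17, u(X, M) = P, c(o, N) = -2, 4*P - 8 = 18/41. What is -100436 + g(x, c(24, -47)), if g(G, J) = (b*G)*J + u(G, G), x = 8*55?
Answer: 4031621/82 ≈ 49166.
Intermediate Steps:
P = 173/82 (P = 2 + (18/41)/4 = 2 + (18*(1/41))/4 = 2 + (¼)*(18/41) = 2 + 9/82 = 173/82 ≈ 2.1098)
u(X, M) = 173/82
x = 440
b = -170 (b = -10*17 = -170)
g(G, J) = 173/82 - 170*G*J (g(G, J) = (-170*G)*J + 173/82 = -170*G*J + 173/82 = 173/82 - 170*G*J)
-100436 + g(x, c(24, -47)) = -100436 + (173/82 - 170*440*(-2)) = -100436 + (173/82 + 149600) = -100436 + 12267373/82 = 4031621/82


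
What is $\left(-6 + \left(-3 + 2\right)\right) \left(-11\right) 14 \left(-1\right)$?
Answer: $-1078$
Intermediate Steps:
$\left(-6 + \left(-3 + 2\right)\right) \left(-11\right) 14 \left(-1\right) = \left(-6 - 1\right) \left(-11\right) \left(-14\right) = \left(-7\right) \left(-11\right) \left(-14\right) = 77 \left(-14\right) = -1078$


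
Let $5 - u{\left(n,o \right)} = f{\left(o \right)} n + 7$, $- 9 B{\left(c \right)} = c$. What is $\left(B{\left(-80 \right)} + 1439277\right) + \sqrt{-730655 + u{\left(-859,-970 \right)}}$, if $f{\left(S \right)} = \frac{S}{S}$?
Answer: $\frac{12953573}{9} + i \sqrt{729798} \approx 1.4393 \cdot 10^{6} + 854.28 i$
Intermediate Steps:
$B{\left(c \right)} = - \frac{c}{9}$
$f{\left(S \right)} = 1$
$u{\left(n,o \right)} = -2 - n$ ($u{\left(n,o \right)} = 5 - \left(1 n + 7\right) = 5 - \left(n + 7\right) = 5 - \left(7 + n\right) = -2 - n$)
$\left(B{\left(-80 \right)} + 1439277\right) + \sqrt{-730655 + u{\left(-859,-970 \right)}} = \left(\left(- \frac{1}{9}\right) \left(-80\right) + 1439277\right) + \sqrt{-730655 - -857} = \left(\frac{80}{9} + 1439277\right) + \sqrt{-730655 + \left(-2 + 859\right)} = \frac{12953573}{9} + \sqrt{-730655 + 857} = \frac{12953573}{9} + \sqrt{-729798} = \frac{12953573}{9} + i \sqrt{729798}$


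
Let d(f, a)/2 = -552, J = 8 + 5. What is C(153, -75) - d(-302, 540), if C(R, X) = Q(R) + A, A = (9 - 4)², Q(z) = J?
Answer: 1142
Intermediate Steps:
J = 13
Q(z) = 13
d(f, a) = -1104 (d(f, a) = 2*(-552) = -1104)
A = 25 (A = 5² = 25)
C(R, X) = 38 (C(R, X) = 13 + 25 = 38)
C(153, -75) - d(-302, 540) = 38 - 1*(-1104) = 38 + 1104 = 1142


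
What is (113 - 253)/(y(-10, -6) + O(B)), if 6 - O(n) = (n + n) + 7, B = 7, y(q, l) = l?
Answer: 20/3 ≈ 6.6667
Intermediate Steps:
O(n) = -1 - 2*n (O(n) = 6 - ((n + n) + 7) = 6 - (2*n + 7) = 6 - (7 + 2*n) = 6 + (-7 - 2*n) = -1 - 2*n)
(113 - 253)/(y(-10, -6) + O(B)) = (113 - 253)/(-6 + (-1 - 2*7)) = -140/(-6 + (-1 - 14)) = -140/(-6 - 15) = -140/(-21) = -140*(-1/21) = 20/3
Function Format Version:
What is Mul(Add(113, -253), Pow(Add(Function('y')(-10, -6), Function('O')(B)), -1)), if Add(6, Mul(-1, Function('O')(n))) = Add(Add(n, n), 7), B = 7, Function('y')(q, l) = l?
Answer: Rational(20, 3) ≈ 6.6667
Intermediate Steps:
Function('O')(n) = Add(-1, Mul(-2, n)) (Function('O')(n) = Add(6, Mul(-1, Add(Add(n, n), 7))) = Add(6, Mul(-1, Add(Mul(2, n), 7))) = Add(6, Mul(-1, Add(7, Mul(2, n)))) = Add(6, Add(-7, Mul(-2, n))) = Add(-1, Mul(-2, n)))
Mul(Add(113, -253), Pow(Add(Function('y')(-10, -6), Function('O')(B)), -1)) = Mul(Add(113, -253), Pow(Add(-6, Add(-1, Mul(-2, 7))), -1)) = Mul(-140, Pow(Add(-6, Add(-1, -14)), -1)) = Mul(-140, Pow(Add(-6, -15), -1)) = Mul(-140, Pow(-21, -1)) = Mul(-140, Rational(-1, 21)) = Rational(20, 3)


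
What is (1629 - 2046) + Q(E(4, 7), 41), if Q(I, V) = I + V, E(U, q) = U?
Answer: -372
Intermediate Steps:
(1629 - 2046) + Q(E(4, 7), 41) = (1629 - 2046) + (4 + 41) = -417 + 45 = -372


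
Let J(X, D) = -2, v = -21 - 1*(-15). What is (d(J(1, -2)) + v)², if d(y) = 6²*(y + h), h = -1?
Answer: 12996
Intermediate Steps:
v = -6 (v = -21 + 15 = -6)
d(y) = -36 + 36*y (d(y) = 6²*(y - 1) = 36*(-1 + y) = -36 + 36*y)
(d(J(1, -2)) + v)² = ((-36 + 36*(-2)) - 6)² = ((-36 - 72) - 6)² = (-108 - 6)² = (-114)² = 12996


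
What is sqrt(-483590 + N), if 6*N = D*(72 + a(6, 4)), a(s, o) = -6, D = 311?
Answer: I*sqrt(480169) ≈ 692.94*I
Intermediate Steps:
N = 3421 (N = (311*(72 - 6))/6 = (311*66)/6 = (1/6)*20526 = 3421)
sqrt(-483590 + N) = sqrt(-483590 + 3421) = sqrt(-480169) = I*sqrt(480169)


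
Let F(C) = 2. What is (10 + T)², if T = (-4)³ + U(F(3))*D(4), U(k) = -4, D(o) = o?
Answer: 4900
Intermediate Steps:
T = -80 (T = (-4)³ - 4*4 = -64 - 16 = -80)
(10 + T)² = (10 - 80)² = (-70)² = 4900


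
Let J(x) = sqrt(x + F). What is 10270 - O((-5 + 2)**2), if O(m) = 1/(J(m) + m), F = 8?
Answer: 657271/64 + sqrt(17)/64 ≈ 10270.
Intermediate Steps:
J(x) = sqrt(8 + x) (J(x) = sqrt(x + 8) = sqrt(8 + x))
O(m) = 1/(m + sqrt(8 + m)) (O(m) = 1/(sqrt(8 + m) + m) = 1/(m + sqrt(8 + m)))
10270 - O((-5 + 2)**2) = 10270 - 1/((-5 + 2)**2 + sqrt(8 + (-5 + 2)**2)) = 10270 - 1/((-3)**2 + sqrt(8 + (-3)**2)) = 10270 - 1/(9 + sqrt(8 + 9)) = 10270 - 1/(9 + sqrt(17))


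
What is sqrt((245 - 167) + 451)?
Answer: 23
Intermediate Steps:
sqrt((245 - 167) + 451) = sqrt(78 + 451) = sqrt(529) = 23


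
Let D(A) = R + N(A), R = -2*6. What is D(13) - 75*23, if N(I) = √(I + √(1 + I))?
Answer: -1737 + √(13 + √14) ≈ -1732.9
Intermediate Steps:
R = -12
D(A) = -12 + √(A + √(1 + A))
D(13) - 75*23 = (-12 + √(13 + √(1 + 13))) - 75*23 = (-12 + √(13 + √14)) - 1725 = -1737 + √(13 + √14)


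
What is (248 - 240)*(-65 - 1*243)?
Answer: -2464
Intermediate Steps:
(248 - 240)*(-65 - 1*243) = 8*(-65 - 243) = 8*(-308) = -2464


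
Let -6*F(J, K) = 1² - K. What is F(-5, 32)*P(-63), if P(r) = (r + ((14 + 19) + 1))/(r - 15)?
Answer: 899/468 ≈ 1.9209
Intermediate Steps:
P(r) = (34 + r)/(-15 + r) (P(r) = (r + (33 + 1))/(-15 + r) = (r + 34)/(-15 + r) = (34 + r)/(-15 + r))
F(J, K) = -⅙ + K/6 (F(J, K) = -(1² - K)/6 = -(1 - K)/6 = -⅙ + K/6)
F(-5, 32)*P(-63) = (-⅙ + (⅙)*32)*((34 - 63)/(-15 - 63)) = (-⅙ + 16/3)*(-29/(-78)) = 31*(-1/78*(-29))/6 = (31/6)*(29/78) = 899/468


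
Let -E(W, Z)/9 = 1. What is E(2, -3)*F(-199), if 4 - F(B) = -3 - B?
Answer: 1728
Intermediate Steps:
E(W, Z) = -9 (E(W, Z) = -9*1 = -9)
F(B) = 7 + B (F(B) = 4 - (-3 - B) = 4 + (3 + B) = 7 + B)
E(2, -3)*F(-199) = -9*(7 - 199) = -9*(-192) = 1728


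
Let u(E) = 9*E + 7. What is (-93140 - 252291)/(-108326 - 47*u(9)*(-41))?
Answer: -345431/61250 ≈ -5.6397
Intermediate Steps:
u(E) = 7 + 9*E
(-93140 - 252291)/(-108326 - 47*u(9)*(-41)) = (-93140 - 252291)/(-108326 - 47*(7 + 9*9)*(-41)) = -345431/(-108326 - 47*(7 + 81)*(-41)) = -345431/(-108326 - 47*88*(-41)) = -345431/(-108326 - 4136*(-41)) = -345431/(-108326 + 169576) = -345431/61250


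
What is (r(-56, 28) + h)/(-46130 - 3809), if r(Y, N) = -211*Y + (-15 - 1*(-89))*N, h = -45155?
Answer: 31267/49939 ≈ 0.62610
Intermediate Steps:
r(Y, N) = -211*Y + 74*N (r(Y, N) = -211*Y + (-15 + 89)*N = -211*Y + 74*N)
(r(-56, 28) + h)/(-46130 - 3809) = ((-211*(-56) + 74*28) - 45155)/(-46130 - 3809) = ((11816 + 2072) - 45155)/(-49939) = (13888 - 45155)*(-1/49939) = -31267*(-1/49939) = 31267/49939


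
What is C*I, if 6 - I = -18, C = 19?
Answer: 456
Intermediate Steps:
I = 24 (I = 6 - 1*(-18) = 6 + 18 = 24)
C*I = 19*24 = 456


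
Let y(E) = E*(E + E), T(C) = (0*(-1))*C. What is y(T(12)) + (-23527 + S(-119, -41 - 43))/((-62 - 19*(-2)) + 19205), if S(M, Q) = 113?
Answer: -23414/19181 ≈ -1.2207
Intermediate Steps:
T(C) = 0 (T(C) = 0*C = 0)
y(E) = 2*E² (y(E) = E*(2*E) = 2*E²)
y(T(12)) + (-23527 + S(-119, -41 - 43))/((-62 - 19*(-2)) + 19205) = 2*0² + (-23527 + 113)/((-62 - 19*(-2)) + 19205) = 2*0 - 23414/((-62 + 38) + 19205) = 0 - 23414/(-24 + 19205) = 0 - 23414/19181 = -23414/19181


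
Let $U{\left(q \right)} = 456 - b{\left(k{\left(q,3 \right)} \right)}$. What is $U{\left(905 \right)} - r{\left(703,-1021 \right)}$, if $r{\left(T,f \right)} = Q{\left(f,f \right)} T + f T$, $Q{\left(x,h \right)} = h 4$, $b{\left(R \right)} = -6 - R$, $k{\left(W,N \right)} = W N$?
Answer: $3591992$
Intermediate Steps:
$k{\left(W,N \right)} = N W$
$Q{\left(x,h \right)} = 4 h$
$r{\left(T,f \right)} = 5 T f$ ($r{\left(T,f \right)} = 4 f T + f T = 4 T f + T f = 5 T f$)
$U{\left(q \right)} = 462 + 3 q$ ($U{\left(q \right)} = 456 - \left(-6 - 3 q\right) = 456 + \left(6 + 3 q\right) = 462 + 3 q$)
$U{\left(905 \right)} - r{\left(703,-1021 \right)} = \left(462 + 3 \cdot 905\right) - 5 \cdot 703 \left(-1021\right) = \left(462 + 2715\right) - -3588815 = 3177 + 3588815 = 3591992$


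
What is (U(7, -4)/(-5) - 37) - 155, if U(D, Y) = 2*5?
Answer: -194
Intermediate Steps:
U(D, Y) = 10
(U(7, -4)/(-5) - 37) - 155 = (10/(-5) - 37) - 155 = (-⅕*10 - 37) - 155 = (-2 - 37) - 155 = -39 - 155 = -194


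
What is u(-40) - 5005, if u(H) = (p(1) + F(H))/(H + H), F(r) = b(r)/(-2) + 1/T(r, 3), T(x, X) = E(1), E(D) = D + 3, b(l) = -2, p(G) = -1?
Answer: -1601601/320 ≈ -5005.0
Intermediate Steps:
E(D) = 3 + D
T(x, X) = 4 (T(x, X) = 3 + 1 = 4)
F(r) = 5/4 (F(r) = -2/(-2) + 1/4 = -2*(-1/2) + 1*(1/4) = 1 + 1/4 = 5/4)
u(H) = 1/(8*H) (u(H) = (-1 + 5/4)/(H + H) = 1/(4*((2*H))) = (1/(2*H))/4 = 1/(8*H))
u(-40) - 5005 = (1/8)/(-40) - 5005 = (1/8)*(-1/40) - 5005 = -1/320 - 5005 = -1601601/320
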